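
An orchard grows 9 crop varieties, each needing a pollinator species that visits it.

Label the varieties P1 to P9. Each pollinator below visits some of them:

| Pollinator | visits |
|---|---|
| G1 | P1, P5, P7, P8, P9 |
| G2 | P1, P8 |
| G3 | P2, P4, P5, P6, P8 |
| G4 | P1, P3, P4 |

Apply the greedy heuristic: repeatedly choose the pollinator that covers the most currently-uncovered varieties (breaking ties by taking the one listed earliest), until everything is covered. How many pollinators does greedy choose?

Greedy: pick G1 (covers 5 new) → pick G3 (covers 3 new) → pick G4 (covers 1 new). Total picks: 3.

3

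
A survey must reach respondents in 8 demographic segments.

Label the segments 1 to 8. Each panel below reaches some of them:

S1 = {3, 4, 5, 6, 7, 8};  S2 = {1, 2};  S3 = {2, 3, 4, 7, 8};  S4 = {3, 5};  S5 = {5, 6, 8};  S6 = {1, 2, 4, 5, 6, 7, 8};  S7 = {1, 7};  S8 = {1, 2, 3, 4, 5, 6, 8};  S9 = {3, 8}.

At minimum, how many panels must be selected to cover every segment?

S6 and S9 together: S6 ∪ S9 = {1, 2, 3, 4, 5, 6, 7, 8} — every segment is covered.
No single panel has all 8 segments (the largest, S6, has 7), so 2 is optimal.

2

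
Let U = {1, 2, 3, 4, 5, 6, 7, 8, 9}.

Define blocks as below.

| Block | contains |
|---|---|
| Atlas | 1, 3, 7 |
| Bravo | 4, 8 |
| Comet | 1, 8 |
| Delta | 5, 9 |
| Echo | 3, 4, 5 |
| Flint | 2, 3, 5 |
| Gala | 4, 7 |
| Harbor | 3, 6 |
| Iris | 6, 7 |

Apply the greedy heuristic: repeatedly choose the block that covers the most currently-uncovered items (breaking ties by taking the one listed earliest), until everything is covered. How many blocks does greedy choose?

5

Greedy: pick Atlas (covers 3 new) → pick Bravo (covers 2 new) → pick Delta (covers 2 new) → pick Flint (covers 1 new) → pick Harbor (covers 1 new). Total picks: 5.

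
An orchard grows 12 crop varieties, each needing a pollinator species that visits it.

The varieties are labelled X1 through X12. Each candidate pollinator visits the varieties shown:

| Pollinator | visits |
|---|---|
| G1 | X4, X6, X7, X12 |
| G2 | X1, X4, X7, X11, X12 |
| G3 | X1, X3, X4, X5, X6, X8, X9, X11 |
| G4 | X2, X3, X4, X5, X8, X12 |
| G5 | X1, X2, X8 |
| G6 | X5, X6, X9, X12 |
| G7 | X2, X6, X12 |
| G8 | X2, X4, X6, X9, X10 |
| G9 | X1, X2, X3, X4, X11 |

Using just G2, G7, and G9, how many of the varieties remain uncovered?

Union of G2, G7, G9 = {X1, X2, X3, X4, X6, X7, X11, X12}.
Not covered: X5, X8, X9, X10 — 4 varieties.

4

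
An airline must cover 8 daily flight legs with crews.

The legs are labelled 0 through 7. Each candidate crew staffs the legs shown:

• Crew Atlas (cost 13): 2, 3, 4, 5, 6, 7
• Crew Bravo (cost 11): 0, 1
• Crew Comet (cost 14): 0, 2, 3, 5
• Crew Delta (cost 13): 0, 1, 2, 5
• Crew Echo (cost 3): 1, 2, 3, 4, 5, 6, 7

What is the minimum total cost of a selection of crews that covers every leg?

14

Bravo, Echo together cover every leg (Bravo ∪ Echo = {0, 1, 2, 3, 4, 5, 6, 7}); total cost 11 + 3 = 14.
No covering selection has total cost below 14.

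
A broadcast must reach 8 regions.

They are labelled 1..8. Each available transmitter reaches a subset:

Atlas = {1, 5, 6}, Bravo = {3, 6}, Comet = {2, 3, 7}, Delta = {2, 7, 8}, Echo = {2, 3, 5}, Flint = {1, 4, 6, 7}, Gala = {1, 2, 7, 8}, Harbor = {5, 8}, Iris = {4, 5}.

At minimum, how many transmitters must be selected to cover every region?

3

Echo and Flint and Gala together: Echo ∪ Flint ∪ Gala = {1, 2, 3, 4, 5, 6, 7, 8} — every region is covered.
No 2 of the 9 transmitters cover everything (all 36 combinations miss at least one region), so 3 is optimal.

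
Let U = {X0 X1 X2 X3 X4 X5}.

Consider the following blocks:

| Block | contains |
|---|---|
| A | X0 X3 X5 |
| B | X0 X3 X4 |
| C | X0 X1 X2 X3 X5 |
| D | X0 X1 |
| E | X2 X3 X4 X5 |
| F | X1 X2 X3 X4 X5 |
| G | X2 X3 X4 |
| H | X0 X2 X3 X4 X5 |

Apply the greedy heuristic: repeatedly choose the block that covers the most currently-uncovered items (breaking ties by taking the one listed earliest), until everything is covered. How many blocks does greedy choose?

Greedy: pick C (covers 5 new) → pick B (covers 1 new). Total picks: 2.

2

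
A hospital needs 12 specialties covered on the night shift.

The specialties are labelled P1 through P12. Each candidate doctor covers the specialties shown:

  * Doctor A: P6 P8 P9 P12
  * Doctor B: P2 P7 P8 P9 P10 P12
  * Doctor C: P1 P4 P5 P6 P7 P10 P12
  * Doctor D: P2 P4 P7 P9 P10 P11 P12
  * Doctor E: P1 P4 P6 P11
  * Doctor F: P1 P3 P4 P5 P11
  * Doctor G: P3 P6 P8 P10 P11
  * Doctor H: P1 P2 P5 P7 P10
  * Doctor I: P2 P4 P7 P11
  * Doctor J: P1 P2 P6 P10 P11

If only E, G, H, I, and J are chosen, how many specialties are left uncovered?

2

Union of E, G, H, I, J = {P1, P2, P3, P4, P5, P6, P7, P8, P10, P11}.
Not covered: P9, P12 — 2 specialties.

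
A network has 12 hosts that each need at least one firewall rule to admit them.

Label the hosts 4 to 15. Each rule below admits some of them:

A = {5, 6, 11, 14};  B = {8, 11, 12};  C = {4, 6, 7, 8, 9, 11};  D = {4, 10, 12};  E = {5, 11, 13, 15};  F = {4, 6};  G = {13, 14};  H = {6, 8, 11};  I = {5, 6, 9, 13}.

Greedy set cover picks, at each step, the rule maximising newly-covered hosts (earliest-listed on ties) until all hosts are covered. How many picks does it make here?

Greedy: pick C (covers 6 new) → pick E (covers 3 new) → pick D (covers 2 new) → pick A (covers 1 new). Total picks: 4.

4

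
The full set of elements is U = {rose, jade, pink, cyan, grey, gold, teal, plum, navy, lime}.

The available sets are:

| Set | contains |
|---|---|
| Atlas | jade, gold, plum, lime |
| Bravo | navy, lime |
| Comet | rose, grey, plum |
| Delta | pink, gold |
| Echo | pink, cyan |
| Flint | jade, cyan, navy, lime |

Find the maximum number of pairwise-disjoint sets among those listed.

3

Bravo, Comet, Delta are pairwise disjoint (Bravo={navy,lime}; Comet={rose,grey,plum}; Delta={pink,gold}).
Every remaining set overlaps one of these, and no 4 of the listed sets are pairwise disjoint, so 3 is the maximum.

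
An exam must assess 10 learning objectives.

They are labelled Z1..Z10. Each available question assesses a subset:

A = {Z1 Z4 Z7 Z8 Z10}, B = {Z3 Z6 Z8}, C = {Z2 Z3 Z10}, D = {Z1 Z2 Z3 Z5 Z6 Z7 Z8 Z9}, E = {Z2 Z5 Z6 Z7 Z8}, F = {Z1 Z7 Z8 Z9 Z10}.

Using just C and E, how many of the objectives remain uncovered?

Union of C, E = {Z2, Z3, Z5, Z6, Z7, Z8, Z10}.
Not covered: Z1, Z4, Z9 — 3 objectives.

3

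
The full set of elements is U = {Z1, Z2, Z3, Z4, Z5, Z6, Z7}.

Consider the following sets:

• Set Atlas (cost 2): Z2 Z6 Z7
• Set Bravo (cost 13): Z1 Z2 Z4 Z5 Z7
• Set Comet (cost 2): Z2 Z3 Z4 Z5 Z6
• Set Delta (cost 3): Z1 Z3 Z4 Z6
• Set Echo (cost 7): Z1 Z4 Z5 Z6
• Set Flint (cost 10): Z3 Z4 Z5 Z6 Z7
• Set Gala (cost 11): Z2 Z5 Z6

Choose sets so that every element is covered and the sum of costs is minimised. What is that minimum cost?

Atlas, Comet, Delta together cover every element (Atlas ∪ Comet ∪ Delta = {Z1, Z2, Z3, Z4, Z5, Z6, Z7}); total cost 2 + 2 + 3 = 7.
No covering selection has total cost below 7.

7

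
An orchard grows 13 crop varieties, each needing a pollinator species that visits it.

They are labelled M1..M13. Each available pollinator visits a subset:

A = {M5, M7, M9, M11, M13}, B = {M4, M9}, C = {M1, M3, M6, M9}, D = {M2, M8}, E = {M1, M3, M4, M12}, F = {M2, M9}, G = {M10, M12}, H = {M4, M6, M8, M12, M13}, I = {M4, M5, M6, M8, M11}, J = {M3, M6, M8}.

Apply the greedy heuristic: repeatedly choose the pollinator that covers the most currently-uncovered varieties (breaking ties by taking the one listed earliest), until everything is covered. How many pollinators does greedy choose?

5

Greedy: pick A (covers 5 new) → pick E (covers 4 new) → pick D (covers 2 new) → pick C (covers 1 new) → pick G (covers 1 new). Total picks: 5.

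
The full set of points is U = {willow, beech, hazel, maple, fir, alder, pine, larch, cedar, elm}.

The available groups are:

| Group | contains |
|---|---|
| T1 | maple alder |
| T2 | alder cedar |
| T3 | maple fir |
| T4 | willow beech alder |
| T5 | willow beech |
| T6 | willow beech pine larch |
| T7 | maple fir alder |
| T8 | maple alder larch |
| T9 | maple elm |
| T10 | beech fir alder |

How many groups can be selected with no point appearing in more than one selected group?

3

T2, T5, T9 are pairwise disjoint (T2={alder,cedar}; T5={willow,beech}; T9={maple,elm}).
Every remaining group overlaps one of these, and no 4 of the listed groups are pairwise disjoint, so 3 is the maximum.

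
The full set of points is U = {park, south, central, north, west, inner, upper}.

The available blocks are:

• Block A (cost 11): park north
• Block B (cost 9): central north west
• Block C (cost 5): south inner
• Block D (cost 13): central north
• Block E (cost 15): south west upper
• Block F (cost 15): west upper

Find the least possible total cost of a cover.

A, B, C, F together cover every point (A ∪ B ∪ C ∪ F = {park, south, central, north, west, inner, upper}); total cost 11 + 9 + 5 + 15 = 40.
No covering selection has total cost below 40.

40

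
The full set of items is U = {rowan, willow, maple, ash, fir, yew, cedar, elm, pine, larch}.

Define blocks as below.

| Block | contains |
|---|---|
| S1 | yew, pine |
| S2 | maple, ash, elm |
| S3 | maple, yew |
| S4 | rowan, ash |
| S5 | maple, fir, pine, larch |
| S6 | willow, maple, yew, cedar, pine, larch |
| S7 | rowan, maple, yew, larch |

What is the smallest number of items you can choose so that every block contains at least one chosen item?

The 3 items {rowan, maple, yew} hit every block.
No choice of 2 items meets every block, so 3 is the minimum.

3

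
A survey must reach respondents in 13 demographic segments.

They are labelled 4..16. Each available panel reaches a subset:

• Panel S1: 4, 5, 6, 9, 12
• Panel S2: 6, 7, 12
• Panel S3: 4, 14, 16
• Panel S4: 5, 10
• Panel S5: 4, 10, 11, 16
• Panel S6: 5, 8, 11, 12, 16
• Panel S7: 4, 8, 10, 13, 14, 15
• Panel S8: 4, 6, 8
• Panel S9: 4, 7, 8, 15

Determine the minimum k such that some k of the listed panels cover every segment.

4

S1 and S2 and S6 and S7 together: S1 ∪ S2 ∪ S6 ∪ S7 = {4, 5, 6, 7, 8, 9, 10, 11, 12, 13, 14, 15, 16} — every segment is covered.
No 3 of the 9 panels cover everything (all 84 combinations miss at least one segment), so 4 is optimal.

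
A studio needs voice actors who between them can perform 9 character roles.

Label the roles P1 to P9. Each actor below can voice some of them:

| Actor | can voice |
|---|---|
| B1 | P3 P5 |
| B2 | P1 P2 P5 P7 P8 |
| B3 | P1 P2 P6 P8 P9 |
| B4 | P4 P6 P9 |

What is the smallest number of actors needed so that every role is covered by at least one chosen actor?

B1 and B2 and B4 together: B1 ∪ B2 ∪ B4 = {P1, P2, P3, P4, P5, P6, P7, P8, P9} — every role is covered.
Only B1 contains P3, so B1 is forced; the remaining 7 roles need at least 2 more actors (each remaining actor adds at most 5) — so at least 3 actors are needed, and 3 is optimal.

3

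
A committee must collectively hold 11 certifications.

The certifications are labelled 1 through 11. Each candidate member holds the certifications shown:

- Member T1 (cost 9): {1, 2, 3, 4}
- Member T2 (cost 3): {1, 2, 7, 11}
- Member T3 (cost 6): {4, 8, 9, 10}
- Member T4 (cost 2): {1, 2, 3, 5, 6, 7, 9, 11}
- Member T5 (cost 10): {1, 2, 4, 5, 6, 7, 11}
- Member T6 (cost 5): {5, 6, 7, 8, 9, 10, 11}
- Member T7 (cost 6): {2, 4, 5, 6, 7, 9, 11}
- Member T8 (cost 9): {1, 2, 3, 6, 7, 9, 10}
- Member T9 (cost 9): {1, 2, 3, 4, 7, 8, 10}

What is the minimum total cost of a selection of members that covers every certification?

T3, T4 together cover every certification (T3 ∪ T4 = {1, 2, 3, 4, 5, 6, 7, 8, 9, 10, 11}); total cost 6 + 2 = 8.
No covering selection has total cost below 8.

8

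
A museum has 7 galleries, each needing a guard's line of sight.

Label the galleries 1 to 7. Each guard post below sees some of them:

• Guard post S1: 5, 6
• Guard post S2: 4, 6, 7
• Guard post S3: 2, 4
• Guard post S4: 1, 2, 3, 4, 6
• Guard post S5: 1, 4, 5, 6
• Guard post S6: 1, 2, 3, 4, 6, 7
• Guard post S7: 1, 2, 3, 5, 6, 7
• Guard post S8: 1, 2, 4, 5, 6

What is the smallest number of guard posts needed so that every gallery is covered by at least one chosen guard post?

Take {S6, S7}. Their union is {1, 2, 3, 4, 5, 6, 7}, which is all 7 galleries.
No single guard post has all 7 galleries (the largest, S6, has 6), so 2 is optimal.

2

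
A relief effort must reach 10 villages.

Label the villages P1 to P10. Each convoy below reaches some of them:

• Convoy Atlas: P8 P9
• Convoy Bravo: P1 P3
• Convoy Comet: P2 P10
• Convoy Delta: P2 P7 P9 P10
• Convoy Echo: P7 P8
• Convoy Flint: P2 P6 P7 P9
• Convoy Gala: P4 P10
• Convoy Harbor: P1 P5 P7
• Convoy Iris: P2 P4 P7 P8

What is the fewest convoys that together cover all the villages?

5

Bravo and Delta and Flint and Harbor and Iris together: Bravo ∪ Delta ∪ Flint ∪ Harbor ∪ Iris = {P1, P2, P3, P4, P5, P6, P7, P8, P9, P10} — every village is covered.
No 4 of the 9 convoys cover everything (all 126 combinations miss at least one village), so 5 is optimal.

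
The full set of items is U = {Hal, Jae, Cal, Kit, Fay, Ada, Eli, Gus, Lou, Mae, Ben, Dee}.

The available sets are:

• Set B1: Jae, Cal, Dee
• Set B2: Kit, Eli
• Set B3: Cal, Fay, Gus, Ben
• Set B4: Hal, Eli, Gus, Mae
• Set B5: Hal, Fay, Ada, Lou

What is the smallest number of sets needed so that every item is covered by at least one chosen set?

B1 and B2 and B3 and B4 and B5 together: B1 ∪ B2 ∪ B3 ∪ B4 ∪ B5 = {Hal, Jae, Cal, Kit, Fay, Ada, Eli, Gus, Lou, Mae, Ben, Dee} — every item is covered.
No 4 of the 5 sets cover everything (all 5 combinations miss at least one item), so 5 is optimal.

5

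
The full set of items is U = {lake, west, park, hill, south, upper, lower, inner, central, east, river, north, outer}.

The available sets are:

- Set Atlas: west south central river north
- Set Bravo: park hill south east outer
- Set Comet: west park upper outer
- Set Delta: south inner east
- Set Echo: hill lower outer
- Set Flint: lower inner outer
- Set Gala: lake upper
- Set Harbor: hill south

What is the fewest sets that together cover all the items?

4

Atlas, Bravo, Flint, and Gala cover everything between them: the union {lake, west, park, hill, south, upper, lower, inner, central, east, river, north, outer} is all of U.
Only Gala contains lake, so Gala is forced; the remaining 11 items need at least 3 more sets (each remaining set adds at most 5) — so at least 4 sets are needed, and 4 is optimal.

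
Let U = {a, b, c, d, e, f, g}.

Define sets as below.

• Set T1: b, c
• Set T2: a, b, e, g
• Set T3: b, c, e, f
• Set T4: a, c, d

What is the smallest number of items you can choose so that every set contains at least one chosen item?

H = {a, b} meets every set (each contains at least one member of H), and |H| = 2.
No single item lies in every set, so at least 2 are needed and 2 is optimal.

2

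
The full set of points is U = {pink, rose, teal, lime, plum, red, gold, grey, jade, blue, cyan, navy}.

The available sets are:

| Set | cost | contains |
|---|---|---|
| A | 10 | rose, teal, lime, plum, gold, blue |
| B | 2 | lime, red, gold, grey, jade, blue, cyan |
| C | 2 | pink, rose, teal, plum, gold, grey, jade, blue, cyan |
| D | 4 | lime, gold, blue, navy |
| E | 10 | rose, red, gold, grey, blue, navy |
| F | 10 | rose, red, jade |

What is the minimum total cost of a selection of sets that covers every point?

B, C, D together cover every point (B ∪ C ∪ D = {pink, rose, teal, lime, plum, red, gold, grey, jade, blue, cyan, navy}); total cost 2 + 2 + 4 = 8.
No covering selection has total cost below 8.

8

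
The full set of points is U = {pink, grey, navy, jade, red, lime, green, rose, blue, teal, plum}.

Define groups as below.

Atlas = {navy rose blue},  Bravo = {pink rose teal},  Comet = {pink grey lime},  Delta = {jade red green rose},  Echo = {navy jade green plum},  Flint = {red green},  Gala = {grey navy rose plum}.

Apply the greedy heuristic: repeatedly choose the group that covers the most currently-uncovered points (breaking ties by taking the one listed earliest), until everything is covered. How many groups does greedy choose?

5

Greedy: pick Delta (covers 4 new) → pick Comet (covers 3 new) → pick Atlas (covers 2 new) → pick Bravo (covers 1 new) → pick Echo (covers 1 new). Total picks: 5.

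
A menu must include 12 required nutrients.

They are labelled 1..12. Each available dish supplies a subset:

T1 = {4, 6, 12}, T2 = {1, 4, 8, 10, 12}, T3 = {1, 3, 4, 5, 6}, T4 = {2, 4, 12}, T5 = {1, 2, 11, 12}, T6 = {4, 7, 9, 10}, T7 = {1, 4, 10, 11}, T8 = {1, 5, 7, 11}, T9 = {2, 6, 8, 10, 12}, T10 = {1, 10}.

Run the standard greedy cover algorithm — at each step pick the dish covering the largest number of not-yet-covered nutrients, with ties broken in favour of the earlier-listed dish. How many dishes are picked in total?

Greedy: pick T2 (covers 5 new) → pick T3 (covers 3 new) → pick T5 (covers 2 new) → pick T6 (covers 2 new). Total picks: 4.

4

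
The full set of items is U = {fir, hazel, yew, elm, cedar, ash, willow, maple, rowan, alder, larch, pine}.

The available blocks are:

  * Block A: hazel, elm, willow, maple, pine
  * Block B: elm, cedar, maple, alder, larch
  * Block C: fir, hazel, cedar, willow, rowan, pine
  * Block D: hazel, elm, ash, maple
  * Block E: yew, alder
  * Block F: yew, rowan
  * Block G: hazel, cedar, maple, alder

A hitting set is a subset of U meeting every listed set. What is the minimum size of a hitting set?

3

The 3 items {yew, maple, pine} hit every block.
No choice of 2 items meets every block, so 3 is the minimum.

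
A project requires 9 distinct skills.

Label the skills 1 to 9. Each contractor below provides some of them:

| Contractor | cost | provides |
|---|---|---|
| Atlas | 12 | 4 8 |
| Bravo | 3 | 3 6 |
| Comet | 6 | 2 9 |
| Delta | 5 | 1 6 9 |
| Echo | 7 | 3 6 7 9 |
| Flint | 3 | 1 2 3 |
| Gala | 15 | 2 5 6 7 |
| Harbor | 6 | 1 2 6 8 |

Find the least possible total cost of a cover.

35

Atlas, Bravo, Delta, Gala together cover every skill (Atlas ∪ Bravo ∪ Delta ∪ Gala = {1, 2, 3, 4, 5, 6, 7, 8, 9}); total cost 12 + 3 + 5 + 15 = 35.
The greedy pick Flint, Echo, Atlas, Gala costs 37; no covering selection beats 35.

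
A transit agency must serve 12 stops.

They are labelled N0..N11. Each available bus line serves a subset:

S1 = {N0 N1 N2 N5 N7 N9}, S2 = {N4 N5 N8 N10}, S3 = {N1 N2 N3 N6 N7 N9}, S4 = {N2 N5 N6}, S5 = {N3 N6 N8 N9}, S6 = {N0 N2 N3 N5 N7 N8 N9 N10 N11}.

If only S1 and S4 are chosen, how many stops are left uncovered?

5

Union of S1, S4 = {N0, N1, N2, N5, N6, N7, N9}.
Not covered: N3, N4, N8, N10, N11 — 5 stops.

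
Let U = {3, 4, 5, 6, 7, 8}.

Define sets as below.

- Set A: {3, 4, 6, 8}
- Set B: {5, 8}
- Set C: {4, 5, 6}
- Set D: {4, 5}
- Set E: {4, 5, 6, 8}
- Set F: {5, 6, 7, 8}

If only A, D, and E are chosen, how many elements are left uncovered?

Union of A, D, E = {3, 4, 5, 6, 8}.
Not covered: 7 — 1 element.

1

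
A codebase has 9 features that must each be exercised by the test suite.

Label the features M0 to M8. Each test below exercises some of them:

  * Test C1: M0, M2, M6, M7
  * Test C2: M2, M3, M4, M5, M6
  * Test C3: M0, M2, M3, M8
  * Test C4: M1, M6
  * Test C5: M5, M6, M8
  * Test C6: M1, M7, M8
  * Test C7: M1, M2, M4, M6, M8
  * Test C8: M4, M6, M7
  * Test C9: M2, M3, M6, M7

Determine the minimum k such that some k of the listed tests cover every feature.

3

C1 and C2 and C6 together: C1 ∪ C2 ∪ C6 = {M0, M1, M2, M3, M4, M5, M6, M7, M8} — every feature is covered.
No 2 of the 9 tests cover everything (all 36 combinations miss at least one feature), so 3 is optimal.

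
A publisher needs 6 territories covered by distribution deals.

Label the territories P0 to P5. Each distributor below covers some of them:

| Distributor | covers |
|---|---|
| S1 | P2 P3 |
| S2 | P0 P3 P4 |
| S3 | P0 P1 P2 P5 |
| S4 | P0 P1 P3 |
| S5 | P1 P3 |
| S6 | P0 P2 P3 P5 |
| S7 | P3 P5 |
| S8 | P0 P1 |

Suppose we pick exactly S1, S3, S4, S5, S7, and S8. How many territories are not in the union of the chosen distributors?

1

Union of S1, S3, S4, S5, S7, S8 = {P0, P1, P2, P3, P5}.
Not covered: P4 — 1 territory.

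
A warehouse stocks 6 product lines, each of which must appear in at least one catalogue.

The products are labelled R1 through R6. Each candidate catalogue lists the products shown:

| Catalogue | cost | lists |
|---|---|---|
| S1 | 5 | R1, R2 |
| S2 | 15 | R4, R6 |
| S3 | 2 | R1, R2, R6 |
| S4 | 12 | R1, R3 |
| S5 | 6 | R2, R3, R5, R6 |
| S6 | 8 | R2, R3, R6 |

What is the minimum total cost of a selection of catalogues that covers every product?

23

S2, S3, S5 together cover every product (S2 ∪ S3 ∪ S5 = {R1, R2, R3, R4, R5, R6}); total cost 15 + 2 + 6 = 23.
No covering selection has total cost below 23.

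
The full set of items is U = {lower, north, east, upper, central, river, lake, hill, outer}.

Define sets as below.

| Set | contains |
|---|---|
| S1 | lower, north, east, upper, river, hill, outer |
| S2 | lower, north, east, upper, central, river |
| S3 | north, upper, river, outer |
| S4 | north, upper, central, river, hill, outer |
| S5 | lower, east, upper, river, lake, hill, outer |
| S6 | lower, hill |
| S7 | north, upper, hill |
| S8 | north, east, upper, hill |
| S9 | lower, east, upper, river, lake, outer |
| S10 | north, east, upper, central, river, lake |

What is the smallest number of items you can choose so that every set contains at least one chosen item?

Take H = {upper, hill}. Each listed set contains at least one of these, so H is a hitting set of size 2.
The sets S3, S6 are pairwise disjoint, so any hitting set needs a separate item for each — at least 2. Hence 2 is optimal.

2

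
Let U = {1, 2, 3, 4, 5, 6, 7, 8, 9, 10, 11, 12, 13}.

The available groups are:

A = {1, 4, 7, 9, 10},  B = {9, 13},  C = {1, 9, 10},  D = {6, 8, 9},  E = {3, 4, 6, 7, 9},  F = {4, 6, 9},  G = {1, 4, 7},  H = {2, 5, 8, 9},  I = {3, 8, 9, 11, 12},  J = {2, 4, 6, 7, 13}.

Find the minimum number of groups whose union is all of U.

Take {C, H, I, J}. Their union is {1, 2, 3, 4, 5, 6, 7, 8, 9, 10, 11, 12, 13}, which is all 13 items.
Only H contains 5, so H is forced; the remaining 9 items need at least 3 more groups (each remaining group adds at most 4) — so at least 4 groups are needed, and 4 is optimal.

4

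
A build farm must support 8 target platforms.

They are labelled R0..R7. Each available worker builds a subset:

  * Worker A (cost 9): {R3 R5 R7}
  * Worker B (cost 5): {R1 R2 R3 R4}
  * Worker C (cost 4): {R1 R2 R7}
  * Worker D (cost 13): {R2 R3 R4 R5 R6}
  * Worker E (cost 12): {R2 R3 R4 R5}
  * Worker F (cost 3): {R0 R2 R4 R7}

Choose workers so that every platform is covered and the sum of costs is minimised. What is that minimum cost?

C, D, F together cover every platform (C ∪ D ∪ F = {R0, R1, R2, R3, R4, R5, R6, R7}); total cost 4 + 13 + 3 = 20.
The greedy pick F, B, D costs 21; no covering selection beats 20.

20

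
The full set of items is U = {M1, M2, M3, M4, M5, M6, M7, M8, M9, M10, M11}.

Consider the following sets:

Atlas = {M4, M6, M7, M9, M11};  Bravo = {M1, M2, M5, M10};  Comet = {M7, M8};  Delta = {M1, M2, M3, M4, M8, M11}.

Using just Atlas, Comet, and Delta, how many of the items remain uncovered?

Union of Atlas, Comet, Delta = {M1, M2, M3, M4, M6, M7, M8, M9, M11}.
Not covered: M5, M10 — 2 items.

2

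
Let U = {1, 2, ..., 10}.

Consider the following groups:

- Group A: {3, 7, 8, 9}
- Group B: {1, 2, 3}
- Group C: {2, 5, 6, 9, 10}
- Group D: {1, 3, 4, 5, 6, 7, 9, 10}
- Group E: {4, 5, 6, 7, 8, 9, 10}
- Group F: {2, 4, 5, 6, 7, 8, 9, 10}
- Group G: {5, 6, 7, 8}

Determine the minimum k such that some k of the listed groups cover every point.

2

D and F cover everything between them: the union {1, 2, 3, 4, 5, 6, 7, 8, 9, 10} is all of U.
No single group has all 10 points (the largest, D, has 8), so 2 is optimal.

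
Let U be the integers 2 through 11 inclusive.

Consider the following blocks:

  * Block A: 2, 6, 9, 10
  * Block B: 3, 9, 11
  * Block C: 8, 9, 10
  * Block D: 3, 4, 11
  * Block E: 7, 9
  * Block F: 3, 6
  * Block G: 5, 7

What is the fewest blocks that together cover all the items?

Take {A, C, D, G}. Their union is {2, 3, 4, 5, 6, 7, 8, 9, 10, 11}, which is all 10 items.
Only C contains 8, so C is forced; the remaining 7 items need at least 3 more blocks (each remaining block adds at most 3) — so at least 4 blocks are needed, and 4 is optimal.

4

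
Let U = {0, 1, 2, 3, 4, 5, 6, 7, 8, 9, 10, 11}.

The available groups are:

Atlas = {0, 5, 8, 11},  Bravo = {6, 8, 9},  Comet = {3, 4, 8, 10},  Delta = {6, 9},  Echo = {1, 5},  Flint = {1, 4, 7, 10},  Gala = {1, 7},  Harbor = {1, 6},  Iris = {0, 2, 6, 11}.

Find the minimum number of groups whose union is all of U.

5

Take {Bravo, Comet, Echo, Flint, Iris}. Their union is {0, 1, 2, 3, 4, 5, 6, 7, 8, 9, 10, 11}, which is all 12 items.
No 4 of the 9 groups cover everything (all 126 combinations miss at least one item), so 5 is optimal.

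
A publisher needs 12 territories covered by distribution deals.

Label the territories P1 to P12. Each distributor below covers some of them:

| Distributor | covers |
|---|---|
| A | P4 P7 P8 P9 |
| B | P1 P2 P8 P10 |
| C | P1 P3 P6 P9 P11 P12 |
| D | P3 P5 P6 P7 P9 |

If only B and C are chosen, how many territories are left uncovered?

Union of B, C = {P1, P2, P3, P6, P8, P9, P10, P11, P12}.
Not covered: P4, P5, P7 — 3 territories.

3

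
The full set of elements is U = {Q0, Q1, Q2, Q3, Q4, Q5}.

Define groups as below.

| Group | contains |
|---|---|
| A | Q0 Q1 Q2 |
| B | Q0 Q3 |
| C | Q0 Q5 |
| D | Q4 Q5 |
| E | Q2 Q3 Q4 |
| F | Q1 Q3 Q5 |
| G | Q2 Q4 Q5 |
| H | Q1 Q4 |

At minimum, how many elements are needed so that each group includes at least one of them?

3

The 3 elements {Q0, Q1, Q4} hit every group.
No choice of 2 elements meets every group, so 3 is the minimum.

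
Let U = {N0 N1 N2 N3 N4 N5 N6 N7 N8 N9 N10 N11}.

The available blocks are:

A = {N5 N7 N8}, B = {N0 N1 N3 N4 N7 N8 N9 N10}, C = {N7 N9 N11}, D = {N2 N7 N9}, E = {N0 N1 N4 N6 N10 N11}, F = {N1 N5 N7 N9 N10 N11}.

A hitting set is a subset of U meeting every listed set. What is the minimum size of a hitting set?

Take H = {N4, N7}. Each listed block contains at least one of these, so H is a hitting set of size 2.
The blocks A, E are pairwise disjoint, so any hitting set needs a separate item for each — at least 2. Hence 2 is optimal.

2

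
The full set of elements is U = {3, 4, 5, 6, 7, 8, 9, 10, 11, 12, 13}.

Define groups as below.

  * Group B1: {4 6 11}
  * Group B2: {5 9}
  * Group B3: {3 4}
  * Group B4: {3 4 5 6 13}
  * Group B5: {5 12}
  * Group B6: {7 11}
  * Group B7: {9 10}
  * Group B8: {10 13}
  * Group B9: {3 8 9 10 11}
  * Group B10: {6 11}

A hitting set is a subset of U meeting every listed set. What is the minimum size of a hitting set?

Take H = {4, 5, 10, 11}. Each listed group contains at least one of these, so H is a hitting set of size 4.
The groups B3, B5, B8, B10 are pairwise disjoint, so any hitting set needs a separate element for each — at least 4. Hence 4 is optimal.

4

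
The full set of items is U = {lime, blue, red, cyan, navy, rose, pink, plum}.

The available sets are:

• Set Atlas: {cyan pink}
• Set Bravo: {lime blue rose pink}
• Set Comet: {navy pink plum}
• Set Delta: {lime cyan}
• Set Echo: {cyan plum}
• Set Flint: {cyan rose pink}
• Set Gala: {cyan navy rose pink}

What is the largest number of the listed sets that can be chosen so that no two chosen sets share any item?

2

Comet, Delta are pairwise disjoint (Comet={navy,pink,plum}; Delta={lime,cyan}).
Every remaining set overlaps one of these, and no 3 of the listed sets are pairwise disjoint, so 2 is the maximum.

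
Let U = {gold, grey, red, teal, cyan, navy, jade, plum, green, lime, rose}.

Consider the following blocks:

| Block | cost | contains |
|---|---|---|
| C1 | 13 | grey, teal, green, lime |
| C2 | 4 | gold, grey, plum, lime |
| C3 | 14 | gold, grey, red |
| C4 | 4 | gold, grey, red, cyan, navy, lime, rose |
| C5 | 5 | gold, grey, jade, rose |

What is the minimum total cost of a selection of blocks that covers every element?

C1, C2, C4, C5 together cover every element (C1 ∪ C2 ∪ C4 ∪ C5 = {gold, grey, red, teal, cyan, navy, jade, plum, green, lime, rose}); total cost 13 + 4 + 4 + 5 = 26.
No covering selection has total cost below 26.

26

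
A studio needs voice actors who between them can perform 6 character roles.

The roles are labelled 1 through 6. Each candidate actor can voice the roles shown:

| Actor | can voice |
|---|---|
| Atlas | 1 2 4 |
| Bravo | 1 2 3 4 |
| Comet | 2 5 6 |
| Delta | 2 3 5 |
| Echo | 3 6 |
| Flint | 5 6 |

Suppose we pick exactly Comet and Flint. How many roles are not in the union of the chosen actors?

Union of Comet, Flint = {2, 5, 6}.
Not covered: 1, 3, 4 — 3 roles.

3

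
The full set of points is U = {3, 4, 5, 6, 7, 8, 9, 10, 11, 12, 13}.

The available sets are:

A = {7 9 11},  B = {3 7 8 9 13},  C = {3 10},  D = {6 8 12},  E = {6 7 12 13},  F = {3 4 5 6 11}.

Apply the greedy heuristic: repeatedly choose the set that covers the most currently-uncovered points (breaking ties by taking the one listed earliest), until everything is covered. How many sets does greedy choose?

4

Greedy: pick B (covers 5 new) → pick F (covers 4 new) → pick C (covers 1 new) → pick D (covers 1 new). Total picks: 4.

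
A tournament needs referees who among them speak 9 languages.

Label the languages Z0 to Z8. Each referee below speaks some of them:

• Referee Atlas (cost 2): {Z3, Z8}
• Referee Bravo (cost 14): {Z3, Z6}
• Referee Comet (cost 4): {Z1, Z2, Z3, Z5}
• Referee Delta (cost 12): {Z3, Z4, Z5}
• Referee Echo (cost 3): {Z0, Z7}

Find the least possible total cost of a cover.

Atlas, Bravo, Comet, Delta, Echo together cover every language (Atlas ∪ Bravo ∪ Comet ∪ Delta ∪ Echo = {Z0, Z1, Z2, Z3, Z4, Z5, Z6, Z7, Z8}); total cost 2 + 14 + 4 + 12 + 3 = 35.
No covering selection has total cost below 35.

35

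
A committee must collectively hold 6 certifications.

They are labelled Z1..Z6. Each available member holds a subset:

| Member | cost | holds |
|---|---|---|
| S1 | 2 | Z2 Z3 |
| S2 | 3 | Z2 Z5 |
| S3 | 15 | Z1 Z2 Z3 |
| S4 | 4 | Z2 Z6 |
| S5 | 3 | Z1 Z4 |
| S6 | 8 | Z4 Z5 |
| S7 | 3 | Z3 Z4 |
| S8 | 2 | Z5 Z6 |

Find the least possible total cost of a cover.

S1, S5, S8 together cover every certification (S1 ∪ S5 ∪ S8 = {Z1, Z2, Z3, Z4, Z5, Z6}); total cost 2 + 3 + 2 = 7.
No covering selection has total cost below 7.

7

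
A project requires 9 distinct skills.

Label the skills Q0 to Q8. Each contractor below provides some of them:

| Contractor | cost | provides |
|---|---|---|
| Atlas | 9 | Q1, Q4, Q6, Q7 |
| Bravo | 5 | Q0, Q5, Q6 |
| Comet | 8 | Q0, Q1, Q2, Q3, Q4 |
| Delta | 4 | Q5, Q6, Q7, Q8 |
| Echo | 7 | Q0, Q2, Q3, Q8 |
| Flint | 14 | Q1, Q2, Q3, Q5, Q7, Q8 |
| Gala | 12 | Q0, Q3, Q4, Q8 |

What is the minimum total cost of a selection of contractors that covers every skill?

12

Comet, Delta together cover every skill (Comet ∪ Delta = {Q0, Q1, Q2, Q3, Q4, Q5, Q6, Q7, Q8}); total cost 8 + 4 = 12.
No covering selection has total cost below 12.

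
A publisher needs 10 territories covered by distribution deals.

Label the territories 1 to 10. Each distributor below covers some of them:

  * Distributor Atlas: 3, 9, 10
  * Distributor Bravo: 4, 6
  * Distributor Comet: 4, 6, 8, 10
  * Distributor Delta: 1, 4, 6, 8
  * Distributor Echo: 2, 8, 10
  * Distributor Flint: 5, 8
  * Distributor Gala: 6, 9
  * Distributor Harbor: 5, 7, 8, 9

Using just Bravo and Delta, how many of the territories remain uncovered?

Union of Bravo, Delta = {1, 4, 6, 8}.
Not covered: 2, 3, 5, 7, 9, 10 — 6 territories.

6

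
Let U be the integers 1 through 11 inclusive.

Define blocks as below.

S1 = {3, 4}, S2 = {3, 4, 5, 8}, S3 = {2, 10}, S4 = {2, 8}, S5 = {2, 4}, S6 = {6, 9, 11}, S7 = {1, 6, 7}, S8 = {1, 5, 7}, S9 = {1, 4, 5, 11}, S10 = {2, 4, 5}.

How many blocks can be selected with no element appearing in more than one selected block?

S1, S4, S6, S8 are pairwise disjoint (S1={3,4}; S4={2,8}; S6={6,9,11}; S8={1,5,7}).
Every remaining block overlaps one of these, and no 5 of the listed blocks are pairwise disjoint, so 4 is the maximum.

4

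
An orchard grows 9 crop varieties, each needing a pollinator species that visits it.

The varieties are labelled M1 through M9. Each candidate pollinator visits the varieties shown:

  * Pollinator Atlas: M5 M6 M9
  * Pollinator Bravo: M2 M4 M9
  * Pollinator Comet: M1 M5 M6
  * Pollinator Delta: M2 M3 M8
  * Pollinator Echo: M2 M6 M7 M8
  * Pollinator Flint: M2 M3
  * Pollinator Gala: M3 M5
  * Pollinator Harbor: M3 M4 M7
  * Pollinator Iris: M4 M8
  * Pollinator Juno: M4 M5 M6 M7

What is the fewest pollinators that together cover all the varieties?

4

Take {Atlas, Comet, Delta, Harbor}. Their union is {M1, M2, M3, M4, M5, M6, M7, M8, M9}, which is all 9 varieties.
No 3 of the 10 pollinators cover everything (all 120 combinations miss at least one variety), so 4 is optimal.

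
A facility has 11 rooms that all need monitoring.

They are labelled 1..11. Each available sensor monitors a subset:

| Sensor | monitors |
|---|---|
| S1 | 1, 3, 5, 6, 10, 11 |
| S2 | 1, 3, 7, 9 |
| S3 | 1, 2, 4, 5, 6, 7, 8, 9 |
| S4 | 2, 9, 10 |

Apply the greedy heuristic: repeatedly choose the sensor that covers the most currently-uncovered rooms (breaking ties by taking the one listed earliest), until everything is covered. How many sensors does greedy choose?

Greedy: pick S3 (covers 8 new) → pick S1 (covers 3 new). Total picks: 2.

2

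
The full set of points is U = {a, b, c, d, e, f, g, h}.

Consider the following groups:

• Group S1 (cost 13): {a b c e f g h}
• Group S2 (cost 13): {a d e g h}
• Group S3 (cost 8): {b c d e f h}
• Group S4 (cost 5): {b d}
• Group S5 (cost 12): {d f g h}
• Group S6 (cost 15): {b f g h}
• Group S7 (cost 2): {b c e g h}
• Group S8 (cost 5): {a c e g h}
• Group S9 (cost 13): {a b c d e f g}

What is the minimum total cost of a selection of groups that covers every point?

13

S3, S8 together cover every point (S3 ∪ S8 = {a, b, c, d, e, f, g, h}); total cost 8 + 5 = 13.
The greedy pick S7, S3, S8 costs 15; no covering selection beats 13.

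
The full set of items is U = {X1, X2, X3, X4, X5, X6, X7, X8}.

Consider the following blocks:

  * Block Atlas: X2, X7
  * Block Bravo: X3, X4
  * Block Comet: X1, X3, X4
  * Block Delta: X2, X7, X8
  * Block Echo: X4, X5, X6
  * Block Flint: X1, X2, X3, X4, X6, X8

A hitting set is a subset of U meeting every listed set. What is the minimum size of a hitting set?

H = {X2, X4} meets every block (each contains at least one member of H), and |H| = 2.
The blocks Atlas, Comet are pairwise disjoint, so any hitting set needs a separate item for each — at least 2. Hence 2 is optimal.

2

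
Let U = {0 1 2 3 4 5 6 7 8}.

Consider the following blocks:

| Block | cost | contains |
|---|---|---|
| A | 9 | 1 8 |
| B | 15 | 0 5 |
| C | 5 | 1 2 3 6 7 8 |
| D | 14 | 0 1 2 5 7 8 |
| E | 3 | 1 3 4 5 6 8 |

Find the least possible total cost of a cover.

D, E together cover every item (D ∪ E = {0, 1, 2, 3, 4, 5, 6, 7, 8}); total cost 14 + 3 = 17.
The greedy pick E, C, D costs 22; no covering selection beats 17.

17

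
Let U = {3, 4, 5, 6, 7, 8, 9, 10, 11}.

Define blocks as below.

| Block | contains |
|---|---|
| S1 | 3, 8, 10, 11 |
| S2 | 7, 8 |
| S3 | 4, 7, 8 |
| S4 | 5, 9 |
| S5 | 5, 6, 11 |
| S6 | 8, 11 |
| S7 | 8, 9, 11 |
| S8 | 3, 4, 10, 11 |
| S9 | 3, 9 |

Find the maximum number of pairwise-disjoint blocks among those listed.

3

S2, S5, S9 are pairwise disjoint (S2={7,8}; S5={5,6,11}; S9={3,9}).
Every remaining block overlaps one of these, and no 4 of the listed blocks are pairwise disjoint, so 3 is the maximum.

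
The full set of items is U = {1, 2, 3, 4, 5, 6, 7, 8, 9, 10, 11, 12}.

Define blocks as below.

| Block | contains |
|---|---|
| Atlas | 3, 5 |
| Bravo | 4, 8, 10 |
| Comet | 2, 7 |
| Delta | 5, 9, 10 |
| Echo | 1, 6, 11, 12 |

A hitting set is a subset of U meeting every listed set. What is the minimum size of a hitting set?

4

H = {5, 7, 8, 12} meets every block (each contains at least one member of H), and |H| = 4.
The blocks Atlas, Bravo, Comet, Echo are pairwise disjoint, so any hitting set needs a separate item for each — at least 4. Hence 4 is optimal.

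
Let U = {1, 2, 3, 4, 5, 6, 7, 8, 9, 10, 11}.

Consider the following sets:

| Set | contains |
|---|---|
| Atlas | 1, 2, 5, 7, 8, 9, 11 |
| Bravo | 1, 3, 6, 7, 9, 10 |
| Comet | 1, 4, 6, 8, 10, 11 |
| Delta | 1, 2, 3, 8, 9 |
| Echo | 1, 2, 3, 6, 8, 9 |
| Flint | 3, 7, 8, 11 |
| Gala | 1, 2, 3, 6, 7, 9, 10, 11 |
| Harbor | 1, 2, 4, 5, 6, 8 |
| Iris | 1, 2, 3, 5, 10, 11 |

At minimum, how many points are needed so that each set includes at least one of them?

2

The 2 points {1, 7} hit every set.
No single point lies in every set, so at least 2 are needed and 2 is optimal.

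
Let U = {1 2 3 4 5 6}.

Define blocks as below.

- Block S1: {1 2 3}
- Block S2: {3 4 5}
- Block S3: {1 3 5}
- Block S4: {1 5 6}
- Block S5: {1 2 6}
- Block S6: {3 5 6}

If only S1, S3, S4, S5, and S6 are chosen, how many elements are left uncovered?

1

Union of S1, S3, S4, S5, S6 = {1, 2, 3, 5, 6}.
Not covered: 4 — 1 element.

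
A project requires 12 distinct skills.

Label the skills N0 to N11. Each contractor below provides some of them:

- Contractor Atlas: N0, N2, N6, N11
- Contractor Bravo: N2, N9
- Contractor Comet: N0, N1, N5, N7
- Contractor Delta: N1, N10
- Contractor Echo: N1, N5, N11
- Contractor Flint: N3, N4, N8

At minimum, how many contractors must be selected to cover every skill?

Take {Atlas, Bravo, Comet, Delta, Flint}. Their union is {N0, N1, N2, N3, N4, N5, N6, N7, N8, N9, N10, N11}, which is all 12 skills.
No 4 of the 6 contractors cover everything (all 15 combinations miss at least one skill), so 5 is optimal.

5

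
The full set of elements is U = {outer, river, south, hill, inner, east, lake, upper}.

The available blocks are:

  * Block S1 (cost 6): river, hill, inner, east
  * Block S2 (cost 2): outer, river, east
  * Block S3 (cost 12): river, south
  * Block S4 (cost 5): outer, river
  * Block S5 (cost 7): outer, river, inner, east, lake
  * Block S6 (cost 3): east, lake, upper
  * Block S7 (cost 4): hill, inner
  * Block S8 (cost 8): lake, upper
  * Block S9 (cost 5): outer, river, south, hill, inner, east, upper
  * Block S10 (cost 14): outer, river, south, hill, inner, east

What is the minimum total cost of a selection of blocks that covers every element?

S6, S9 together cover every element (S6 ∪ S9 = {outer, river, south, hill, inner, east, lake, upper}); total cost 3 + 5 = 8.
The greedy pick S2, S9, S6 costs 10; no covering selection beats 8.

8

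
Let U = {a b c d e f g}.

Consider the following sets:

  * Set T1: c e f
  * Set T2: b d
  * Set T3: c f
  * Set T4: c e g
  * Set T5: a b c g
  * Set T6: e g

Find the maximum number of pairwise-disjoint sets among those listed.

3

T2, T3, T6 are pairwise disjoint (T2={b,d}; T3={c,f}; T6={e,g}).
Every remaining set overlaps one of these, and no 4 of the listed sets are pairwise disjoint, so 3 is the maximum.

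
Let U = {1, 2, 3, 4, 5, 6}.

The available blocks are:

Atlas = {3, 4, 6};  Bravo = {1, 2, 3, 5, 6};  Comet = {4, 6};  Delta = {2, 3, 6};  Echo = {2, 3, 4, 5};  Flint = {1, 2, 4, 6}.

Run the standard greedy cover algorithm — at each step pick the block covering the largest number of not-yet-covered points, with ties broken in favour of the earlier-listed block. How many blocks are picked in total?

Greedy: pick Bravo (covers 5 new) → pick Atlas (covers 1 new). Total picks: 2.

2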